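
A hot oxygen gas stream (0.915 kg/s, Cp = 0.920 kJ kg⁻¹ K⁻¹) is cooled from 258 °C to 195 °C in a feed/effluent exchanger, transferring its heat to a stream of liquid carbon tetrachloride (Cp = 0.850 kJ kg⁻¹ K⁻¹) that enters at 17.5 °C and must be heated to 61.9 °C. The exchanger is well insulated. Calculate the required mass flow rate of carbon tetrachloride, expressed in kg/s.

Heat released by hot stream: Q = 0.915 × 0.920 × (258 − 195) = 53.033 kJ/s
Energy balance on cold side (adiabatic exchanger): Q = ṁ_c·Cp_c·(T_c,out − T_c,in)
ṁ_c = 53.033 / [0.850 × (61.9 − 17.5)] = 1.4052 kg/s

ṁ_c = 1.41 kg/s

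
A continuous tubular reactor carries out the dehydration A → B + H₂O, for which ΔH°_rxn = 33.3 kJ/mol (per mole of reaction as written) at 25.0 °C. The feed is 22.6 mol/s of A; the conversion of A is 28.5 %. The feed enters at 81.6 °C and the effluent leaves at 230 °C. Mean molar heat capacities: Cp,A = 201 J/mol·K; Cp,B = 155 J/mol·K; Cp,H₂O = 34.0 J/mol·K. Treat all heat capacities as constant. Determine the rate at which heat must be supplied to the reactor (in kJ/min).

Extent of reaction ξ = 0.285 × 22.6 = 6.441 mol/s
Reaction term: ξ·ΔH°_rxn = 6.441 × 33.3 = 214.49 kJ/s
Sensible, feed 81.6→25 °C: -257.11 kJ/s
Outlet flows (mol/s): A 16.159, B 6.441, H₂O 6.441
Sensible, products 25→230 °C: 915.39 kJ/s
Q = ΔH = 872.76 kJ/s = 872.76 kW
Heat supplied = 52366 kJ/min

Q_in = 52400 kJ/min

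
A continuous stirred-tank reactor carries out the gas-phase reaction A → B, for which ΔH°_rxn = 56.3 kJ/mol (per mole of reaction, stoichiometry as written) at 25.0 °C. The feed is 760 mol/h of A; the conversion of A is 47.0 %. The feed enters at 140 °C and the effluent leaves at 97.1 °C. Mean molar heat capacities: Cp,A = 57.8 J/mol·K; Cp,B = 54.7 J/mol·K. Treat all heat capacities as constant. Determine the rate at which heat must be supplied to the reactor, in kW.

Extent of reaction ξ = 0.470 × 760 = 357.2 mol/h
Reaction term: ξ·ΔH°_rxn = 357.2 × 56.3 = 20110 kJ/h
Sensible, feed 140→25 °C: -5051.7 kJ/h
Outlet flows (mol/h): A 402.8, B 357.2
Sensible, products 25→97.1 °C: 3087.4 kJ/h
Q = ΔH = 18146 kJ/h = 5.0406 kW
Heat supplied = 5.0406 kW

Q_in = 5.04 kW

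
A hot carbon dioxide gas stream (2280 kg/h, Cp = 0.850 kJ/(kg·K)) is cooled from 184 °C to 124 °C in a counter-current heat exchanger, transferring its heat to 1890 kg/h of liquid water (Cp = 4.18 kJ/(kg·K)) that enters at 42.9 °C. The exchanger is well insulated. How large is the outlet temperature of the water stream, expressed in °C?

Heat released by hot stream: Q = 2280 × 0.850 × (184 − 124) = 116280 kJ/h
Energy balance on cold side (adiabatic exchanger): Q = ṁ_c·Cp_c·(T_c,out − T_c,in)
T_c,out = 42.9 + 116280/(1890 × 4.18) = 57.619 °C

T_c,out = 57.6 °C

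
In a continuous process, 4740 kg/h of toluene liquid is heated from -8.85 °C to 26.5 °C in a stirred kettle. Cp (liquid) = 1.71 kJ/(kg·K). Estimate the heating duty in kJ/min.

Q = ṁ·Cp·ΔT = 4740 × 1.71 × (26.5 − -8.85) = 286530 kJ/h
Converting: 286530 / 3600 s = 79.591 kW
Heating duty = 4775.4 kJ/min

Q = 4780 kJ/min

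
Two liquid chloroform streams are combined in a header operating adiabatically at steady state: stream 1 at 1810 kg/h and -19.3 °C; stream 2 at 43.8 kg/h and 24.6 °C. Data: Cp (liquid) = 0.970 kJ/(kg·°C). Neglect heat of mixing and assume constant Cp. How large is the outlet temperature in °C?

T_out = -18.3 °C

No heat crosses the boundary, so H_out = H_in.
Σ ṁᵢCp,ᵢTᵢ = 1810×0.970×-19.3 + 43.8×0.970×24.6 = -32840
Σ ṁᵢCp,ᵢ = 1810×0.970 + 43.8×0.970 = 1798.2
T_out = -32840 / 1798.2 = -18.263 °C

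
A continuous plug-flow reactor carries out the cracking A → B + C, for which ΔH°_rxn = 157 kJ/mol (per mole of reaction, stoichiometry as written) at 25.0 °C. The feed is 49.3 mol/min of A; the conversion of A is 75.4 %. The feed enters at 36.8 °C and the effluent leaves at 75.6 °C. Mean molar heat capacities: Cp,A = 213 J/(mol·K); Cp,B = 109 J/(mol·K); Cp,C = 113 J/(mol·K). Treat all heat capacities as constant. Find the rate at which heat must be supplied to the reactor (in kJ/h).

Q_in = 376000 kJ/h

Extent of reaction ξ = 0.754 × 49.3 = 37.172 mol/min
Reaction term: ξ·ΔH°_rxn = 37.172 × 157 = 5836 kJ/min
Sensible, feed 36.8→25 °C: -123.91 kJ/min
Outlet flows (mol/min): A 12.128, B 37.172, C 37.172
Sensible, products 25→75.6 °C: 548.27 kJ/min
Q = ΔH = 6260.4 kJ/min = 104.34 kW
Heat supplied = 375620 kJ/h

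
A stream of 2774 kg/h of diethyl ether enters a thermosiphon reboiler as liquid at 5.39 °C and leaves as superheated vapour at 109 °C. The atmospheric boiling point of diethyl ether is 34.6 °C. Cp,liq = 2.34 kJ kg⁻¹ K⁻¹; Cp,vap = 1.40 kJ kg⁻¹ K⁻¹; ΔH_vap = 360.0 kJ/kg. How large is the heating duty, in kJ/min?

Q = 24600 kJ/min

liquid 5.39→34.6 °C: 68.351 kJ/kg
vaporisation at 34.6 °C: 360 kJ/kg
vapour 34.6→109 °C: 104.16 kJ/kg
Δh = 68.351 + 360 + 104.16 = 532.51 kJ/kg
Q = ṁ·Δh = 2774 kg/h × 532.51 kJ/kg = 1.4772e+06 kJ/h
|Q| = 410.33 kW = 24620 kJ/min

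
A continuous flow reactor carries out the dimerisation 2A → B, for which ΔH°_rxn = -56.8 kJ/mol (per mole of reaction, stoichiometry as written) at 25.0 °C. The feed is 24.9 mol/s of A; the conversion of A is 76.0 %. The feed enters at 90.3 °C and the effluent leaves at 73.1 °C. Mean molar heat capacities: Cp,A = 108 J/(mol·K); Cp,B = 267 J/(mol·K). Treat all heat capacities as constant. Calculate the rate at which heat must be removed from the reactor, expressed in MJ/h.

Q_out = 2020 MJ/h

Extent of reaction ξ = 0.760 × 24.9 / 2 = 9.462 mol/s
Reaction term: ξ·ΔH°_rxn = 9.462 × -56.8 = -537.44 kJ/s
Sensible, feed 90.3→25 °C: -175.6 kJ/s
Outlet flows (mol/s): A 5.976, B 9.462
Sensible, products 25→73.1 °C: 152.56 kJ/s
Q = ΔH = -560.48 kJ/s = -560.48 kW
Heat removed = 2017.7 MJ/h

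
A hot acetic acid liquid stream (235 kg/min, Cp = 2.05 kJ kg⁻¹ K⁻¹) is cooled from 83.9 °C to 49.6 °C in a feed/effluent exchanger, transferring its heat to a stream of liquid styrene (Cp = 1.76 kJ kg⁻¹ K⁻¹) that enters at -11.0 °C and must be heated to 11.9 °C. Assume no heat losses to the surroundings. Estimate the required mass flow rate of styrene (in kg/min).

Heat released by hot stream: Q = 235 × 2.05 × (83.9 − 49.6) = 16524 kJ/min
Energy balance on cold side (adiabatic exchanger): Q = ṁ_c·Cp_c·(T_c,out − T_c,in)
ṁ_c = 16524 / [1.76 × (11.9 − -11.0)] = 409.98 kg/min

ṁ_c = 410 kg/min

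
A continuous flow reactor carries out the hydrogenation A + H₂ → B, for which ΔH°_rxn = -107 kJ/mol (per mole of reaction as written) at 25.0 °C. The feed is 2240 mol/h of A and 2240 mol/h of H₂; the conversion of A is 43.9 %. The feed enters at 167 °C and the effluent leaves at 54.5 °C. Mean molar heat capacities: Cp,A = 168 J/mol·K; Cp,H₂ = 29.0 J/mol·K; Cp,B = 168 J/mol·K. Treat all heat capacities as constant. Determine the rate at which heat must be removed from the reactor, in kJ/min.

Extent of reaction ξ = 0.439 × 2240 = 983.36 mol/h
Reaction term: ξ·ΔH°_rxn = 983.36 × -107 = -105220 kJ/h
Sensible, feed 167→25 °C: -62662 kJ/h
Outlet flows (mol/h): A 1256.6, H₂ 1256.6, B 983.36
Sensible, products 25→54.5 °C: 12176 kJ/h
Q = ΔH = -155700 kJ/h = -43.251 kW
Heat removed = 2595.1 kJ/min

Q_out = 2600 kJ/min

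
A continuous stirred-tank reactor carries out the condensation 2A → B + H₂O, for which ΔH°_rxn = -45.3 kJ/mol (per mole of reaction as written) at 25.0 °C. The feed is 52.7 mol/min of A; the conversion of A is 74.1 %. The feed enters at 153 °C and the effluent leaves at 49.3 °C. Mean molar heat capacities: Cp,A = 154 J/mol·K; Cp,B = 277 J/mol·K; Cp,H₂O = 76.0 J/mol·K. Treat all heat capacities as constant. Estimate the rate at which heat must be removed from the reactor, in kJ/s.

Extent of reaction ξ = 0.741 × 52.7 / 2 = 19.525 mol/min
Reaction term: ξ·ΔH°_rxn = 19.525 × -45.3 = -884.5 kJ/min
Sensible, feed 153→25 °C: -1038.8 kJ/min
Outlet flows (mol/min): A 13.649, B 19.525, H₂O 19.525
Sensible, products 25→49.3 °C: 218.56 kJ/min
Q = ΔH = -1704.8 kJ/min = -28.413 kW
Heat removed = 28.413 kJ/s

Q_out = 28.4 kJ/s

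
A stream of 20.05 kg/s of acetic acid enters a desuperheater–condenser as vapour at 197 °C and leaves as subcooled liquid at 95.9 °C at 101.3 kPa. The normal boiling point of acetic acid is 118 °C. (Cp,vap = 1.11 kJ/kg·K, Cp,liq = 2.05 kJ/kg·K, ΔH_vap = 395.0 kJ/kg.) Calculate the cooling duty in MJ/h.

vapour 197→118 °C: -87.69 kJ/kg
condensation at 118 °C: -395 kJ/kg
liquid 118→95.9 °C: -45.305 kJ/kg
Δh = -87.69 + -395 + -45.305 = -528 kJ/kg
Q = ṁ·Δh = 20.05 kg/s × -528 kJ/kg = -10586 kJ/s
|Q| = 10586 kW = 38111 MJ/h

Q_c = 38100 MJ/h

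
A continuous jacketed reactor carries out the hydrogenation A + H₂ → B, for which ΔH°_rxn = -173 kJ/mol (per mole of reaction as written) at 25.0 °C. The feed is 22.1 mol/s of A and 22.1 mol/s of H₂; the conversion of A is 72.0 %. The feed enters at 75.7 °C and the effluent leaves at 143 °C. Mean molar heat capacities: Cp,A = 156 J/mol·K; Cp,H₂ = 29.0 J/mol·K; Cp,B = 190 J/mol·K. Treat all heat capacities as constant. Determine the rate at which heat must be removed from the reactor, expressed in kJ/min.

Extent of reaction ξ = 0.720 × 22.1 = 15.912 mol/s
Reaction term: ξ·ΔH°_rxn = 15.912 × -173 = -2752.8 kJ/s
Sensible, feed 75.7→25 °C: -207.29 kJ/s
Outlet flows (mol/s): A 6.188, H₂ 6.188, B 15.912
Sensible, products 25→143 °C: 491.83 kJ/s
Q = ΔH = -2468.2 kJ/s = -2468.2 kW
Heat removed = 148090 kJ/min

Q_out = 148000 kJ/min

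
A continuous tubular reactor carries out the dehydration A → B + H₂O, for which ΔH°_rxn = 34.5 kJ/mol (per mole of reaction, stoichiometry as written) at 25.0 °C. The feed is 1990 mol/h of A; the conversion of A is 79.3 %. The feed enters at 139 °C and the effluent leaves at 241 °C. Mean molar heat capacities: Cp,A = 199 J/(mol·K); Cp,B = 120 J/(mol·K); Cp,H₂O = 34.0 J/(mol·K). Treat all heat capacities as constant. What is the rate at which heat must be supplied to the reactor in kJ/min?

Q_in = 1320 kJ/min

Extent of reaction ξ = 0.793 × 1990 = 1578.1 mol/h
Reaction term: ξ·ΔH°_rxn = 1578.1 × 34.5 = 54443 kJ/h
Sensible, feed 139→25 °C: -45145 kJ/h
Outlet flows (mol/h): A 411.93, B 1578.1, H₂O 1578.1
Sensible, products 25→241 °C: 70199 kJ/h
Q = ΔH = 79498 kJ/h = 22.083 kW
Heat supplied = 1325 kJ/min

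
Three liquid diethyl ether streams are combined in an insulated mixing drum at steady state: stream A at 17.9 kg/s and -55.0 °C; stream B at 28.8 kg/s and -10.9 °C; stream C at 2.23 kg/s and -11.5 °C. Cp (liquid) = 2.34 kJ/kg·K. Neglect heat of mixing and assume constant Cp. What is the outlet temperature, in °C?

No heat crosses the boundary, so H_out = H_in.
T_out = Σ ṁᵢCp,ᵢTᵢ / Σ ṁᵢCp,ᵢ
      = -3098.3 / 114.5 = -27.06 °C

T_out = -27.1 °C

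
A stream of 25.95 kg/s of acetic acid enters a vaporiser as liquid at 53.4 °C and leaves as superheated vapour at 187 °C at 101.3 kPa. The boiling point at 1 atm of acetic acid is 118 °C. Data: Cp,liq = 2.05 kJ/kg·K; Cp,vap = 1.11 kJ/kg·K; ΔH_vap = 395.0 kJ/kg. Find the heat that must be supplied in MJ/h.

Q = 56400 MJ/h

liquid 53.4→118 °C: 132.43 kJ/kg
vaporisation at 118 °C: 395 kJ/kg
vapour 118→187 °C: 76.59 kJ/kg
Δh = 132.43 + 395 + 76.59 = 604.02 kJ/kg
Q = ṁ·Δh = 25.95 kg/s × 604.02 kJ/kg = 15674 kJ/s
|Q| = 15674 kW = 56428 MJ/h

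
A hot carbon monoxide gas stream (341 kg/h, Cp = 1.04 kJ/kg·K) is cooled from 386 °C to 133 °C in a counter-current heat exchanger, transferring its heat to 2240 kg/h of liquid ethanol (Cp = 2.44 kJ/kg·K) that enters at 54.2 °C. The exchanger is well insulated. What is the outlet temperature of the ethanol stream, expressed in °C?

T_c,out = 70.6 °C

Heat released by hot stream: Q = 341 × 1.04 × (386 − 133) = 89724 kJ/h
Energy balance on cold side (adiabatic exchanger): Q = ṁ_c·Cp_c·(T_c,out − T_c,in)
T_c,out = 54.2 + 89724/(2240 × 2.44) = 70.616 °C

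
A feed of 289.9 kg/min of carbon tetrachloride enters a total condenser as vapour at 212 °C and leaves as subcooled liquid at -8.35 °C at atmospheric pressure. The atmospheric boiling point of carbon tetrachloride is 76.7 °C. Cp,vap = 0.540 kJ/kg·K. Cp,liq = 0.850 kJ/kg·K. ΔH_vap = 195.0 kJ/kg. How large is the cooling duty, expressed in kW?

vapour 212→76.7 °C: -73.062 kJ/kg
condensation at 76.7 °C: -195 kJ/kg
liquid 76.7→-8.35 °C: -72.292 kJ/kg
Δh = -73.062 + -195 + -72.292 = -340.35 kJ/kg
Q = ṁ·Δh = 289.9 kg/min × -340.35 kJ/kg = -98669 kJ/min
|Q| = 1644.5 kW

Q_c = 1640 kW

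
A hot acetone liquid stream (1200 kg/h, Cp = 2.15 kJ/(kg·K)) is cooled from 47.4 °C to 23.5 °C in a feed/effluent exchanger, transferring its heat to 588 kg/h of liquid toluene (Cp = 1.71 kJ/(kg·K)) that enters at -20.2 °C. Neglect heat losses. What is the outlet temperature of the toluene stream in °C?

Heat released by hot stream: Q = 1200 × 2.15 × (47.4 − 23.5) = 61662 kJ/h
Energy balance on cold side (adiabatic exchanger): Q = ṁ_c·Cp_c·(T_c,out − T_c,in)
T_c,out = -20.2 + 61662/(588 × 1.71) = 41.126 °C

T_c,out = 41.1 °C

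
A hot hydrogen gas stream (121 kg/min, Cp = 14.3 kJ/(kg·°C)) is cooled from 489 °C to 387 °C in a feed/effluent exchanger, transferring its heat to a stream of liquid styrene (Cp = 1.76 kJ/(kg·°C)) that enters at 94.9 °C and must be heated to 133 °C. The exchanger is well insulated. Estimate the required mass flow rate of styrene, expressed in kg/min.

ṁ_c = 2630 kg/min

Heat released by hot stream: Q = 121 × 14.3 × (489 − 387) = 176490 kJ/min
Energy balance on cold side (adiabatic exchanger): Q = ṁ_c·Cp_c·(T_c,out − T_c,in)
ṁ_c = 176490 / [1.76 × (133 − 94.9)] = 2632 kg/min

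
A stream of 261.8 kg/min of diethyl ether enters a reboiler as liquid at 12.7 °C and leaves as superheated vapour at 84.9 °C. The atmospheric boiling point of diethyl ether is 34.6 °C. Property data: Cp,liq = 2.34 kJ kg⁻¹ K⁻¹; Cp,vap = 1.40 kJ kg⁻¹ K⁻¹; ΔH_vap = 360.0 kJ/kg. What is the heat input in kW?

liquid 12.7→34.6 °C: 51.246 kJ/kg
vaporisation at 34.6 °C: 360 kJ/kg
vapour 34.6→84.9 °C: 70.42 kJ/kg
Δh = 51.246 + 360 + 70.42 = 481.67 kJ/kg
Q = ṁ·Δh = 261.8 kg/min × 481.67 kJ/kg = 126100 kJ/min
|Q| = 2101.7 kW

Q = 2100 kW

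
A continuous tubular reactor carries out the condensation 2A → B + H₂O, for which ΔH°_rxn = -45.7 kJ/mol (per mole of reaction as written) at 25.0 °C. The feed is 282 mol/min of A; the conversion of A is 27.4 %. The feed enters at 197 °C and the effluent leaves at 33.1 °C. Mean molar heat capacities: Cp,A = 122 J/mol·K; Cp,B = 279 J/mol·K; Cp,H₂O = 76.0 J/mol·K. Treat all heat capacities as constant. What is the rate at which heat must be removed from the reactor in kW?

Extent of reaction ξ = 0.274 × 282 / 2 = 38.634 mol/min
Reaction term: ξ·ΔH°_rxn = 38.634 × -45.7 = -1765.6 kJ/min
Sensible, feed 197→25 °C: -5917.5 kJ/min
Outlet flows (mol/min): A 204.73, B 38.634, H₂O 38.634
Sensible, products 25→33.1 °C: 313.41 kJ/min
Q = ΔH = -7369.7 kJ/min = -122.83 kW
Heat removed = 122.83 kW

Q_out = 123 kW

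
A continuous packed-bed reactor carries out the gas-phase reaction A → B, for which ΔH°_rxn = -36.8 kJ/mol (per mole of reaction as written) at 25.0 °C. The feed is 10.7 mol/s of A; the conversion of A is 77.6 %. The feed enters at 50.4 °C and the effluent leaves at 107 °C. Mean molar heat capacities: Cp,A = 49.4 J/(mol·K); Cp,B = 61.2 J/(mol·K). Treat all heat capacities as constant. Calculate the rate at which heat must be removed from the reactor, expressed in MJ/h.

Extent of reaction ξ = 0.776 × 10.7 = 8.3032 mol/s
Reaction term: ξ·ΔH°_rxn = 8.3032 × -36.8 = -305.56 kJ/s
Sensible, feed 50.4→25 °C: -13.426 kJ/s
Outlet flows (mol/s): A 2.3968, B 8.3032
Sensible, products 25→107 °C: 51.378 kJ/s
Q = ΔH = -267.61 kJ/s = -267.61 kW
Heat removed = 963.38 MJ/h

Q_out = 963 MJ/h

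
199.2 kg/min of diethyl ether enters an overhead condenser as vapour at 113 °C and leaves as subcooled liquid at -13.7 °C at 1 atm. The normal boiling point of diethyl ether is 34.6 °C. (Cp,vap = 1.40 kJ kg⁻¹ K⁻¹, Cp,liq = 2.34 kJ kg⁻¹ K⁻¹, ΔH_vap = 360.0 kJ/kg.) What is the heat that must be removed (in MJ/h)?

vapour 113→34.6 °C: -109.76 kJ/kg
condensation at 34.6 °C: -360 kJ/kg
liquid 34.6→-13.7 °C: -113.02 kJ/kg
Δh = -109.76 + -360 + -113.02 = -582.78 kJ/kg
Q = ṁ·Δh = 199.2 kg/min × -582.78 kJ/kg = -116090 kJ/min
|Q| = 1934.8 kW = 6965.4 MJ/h

Q_c = 6970 MJ/h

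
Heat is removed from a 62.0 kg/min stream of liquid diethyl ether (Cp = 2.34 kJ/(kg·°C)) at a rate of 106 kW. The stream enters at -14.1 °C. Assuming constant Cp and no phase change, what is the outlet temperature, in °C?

Q = 106 kW = 6360 kJ/min
ΔT = Q/(ṁ·Cp) = 6360/(62.0×2.34) = 43.838 K
T_out = -14.1 − 43.838 = -57.938 °C

T_out = -57.9 °C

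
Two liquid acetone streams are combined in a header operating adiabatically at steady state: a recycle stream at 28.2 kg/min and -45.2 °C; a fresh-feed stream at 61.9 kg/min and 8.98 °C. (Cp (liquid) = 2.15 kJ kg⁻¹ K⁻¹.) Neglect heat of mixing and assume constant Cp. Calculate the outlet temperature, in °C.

Adiabatic, steady state ⇒ Σ ṁᵢCp,ᵢ(T_out − Tᵢ) = 0
Σ ṁᵢCp,ᵢTᵢ = 28.2×2.15×-45.2 + 61.9×2.15×8.98 = -1545.4
Σ ṁᵢCp,ᵢ = 28.2×2.15 + 61.9×2.15 = 193.71
T_out = -1545.4 / 193.71 = -7.9776 °C

T_out = -7.98 °C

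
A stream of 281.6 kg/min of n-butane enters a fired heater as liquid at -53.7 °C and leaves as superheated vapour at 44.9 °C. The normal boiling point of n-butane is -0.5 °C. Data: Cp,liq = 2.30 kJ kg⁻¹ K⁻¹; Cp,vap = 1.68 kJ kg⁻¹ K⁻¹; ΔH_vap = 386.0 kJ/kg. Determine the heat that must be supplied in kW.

liquid -53.7→-0.5 °C: 122.36 kJ/kg
vaporisation at -0.5 °C: 386 kJ/kg
vapour -0.5→44.9 °C: 76.272 kJ/kg
Δh = 122.36 + 386 + 76.272 = 584.63 kJ/kg
Q = ṁ·Δh = 281.6 kg/min × 584.63 kJ/kg = 164630 kJ/min
|Q| = 2743.9 kW

Q = 2740 kW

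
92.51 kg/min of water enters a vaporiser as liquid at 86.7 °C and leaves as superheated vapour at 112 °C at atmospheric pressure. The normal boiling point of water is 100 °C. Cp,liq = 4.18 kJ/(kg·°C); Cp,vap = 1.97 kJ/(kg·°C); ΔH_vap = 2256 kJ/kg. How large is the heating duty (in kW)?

Q = 3600 kW

liquid 86.7→100 °C: 55.594 kJ/kg
vaporisation at 100 °C: 2256 kJ/kg
vapour 100→112 °C: 23.64 kJ/kg
Δh = 55.594 + 2256 + 23.64 = 2335.2 kJ/kg
Q = ṁ·Δh = 92.51 kg/min × 2335.2 kJ/kg = 216030 kJ/min
|Q| = 3600.5 kW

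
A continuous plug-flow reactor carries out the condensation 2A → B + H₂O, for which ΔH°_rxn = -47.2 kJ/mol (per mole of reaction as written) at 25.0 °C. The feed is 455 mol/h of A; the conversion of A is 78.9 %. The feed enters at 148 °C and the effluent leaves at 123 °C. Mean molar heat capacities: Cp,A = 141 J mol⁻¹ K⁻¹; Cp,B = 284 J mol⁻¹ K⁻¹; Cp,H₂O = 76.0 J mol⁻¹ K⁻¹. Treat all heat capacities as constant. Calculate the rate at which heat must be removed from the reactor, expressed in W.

Extent of reaction ξ = 0.789 × 455 / 2 = 179.5 mol/h
Reaction term: ξ·ΔH°_rxn = 179.5 × -47.2 = -8472.3 kJ/h
Sensible, feed 148→25 °C: -7891.1 kJ/h
Outlet flows (mol/h): A 96.005, B 179.5, H₂O 179.5
Sensible, products 25→123 °C: 7659.3 kJ/h
Q = ΔH = -8704.1 kJ/h = -2.4178 kW
Heat removed = 2417.8 W

Q_out = 2420 W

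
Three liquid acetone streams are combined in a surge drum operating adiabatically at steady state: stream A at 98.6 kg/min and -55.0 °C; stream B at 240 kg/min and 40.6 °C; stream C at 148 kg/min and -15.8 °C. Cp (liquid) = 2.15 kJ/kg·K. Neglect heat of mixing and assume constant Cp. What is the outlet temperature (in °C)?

T_out = 4.07 °C

Adiabatic, steady state ⇒ Σ ṁᵢCp,ᵢ(T_out − Tᵢ) = 0
T_out = Σ ṁᵢCp,ᵢTᵢ / Σ ṁᵢCp,ᵢ
      = 4262.6 / 1046.2 = 4.0744 °C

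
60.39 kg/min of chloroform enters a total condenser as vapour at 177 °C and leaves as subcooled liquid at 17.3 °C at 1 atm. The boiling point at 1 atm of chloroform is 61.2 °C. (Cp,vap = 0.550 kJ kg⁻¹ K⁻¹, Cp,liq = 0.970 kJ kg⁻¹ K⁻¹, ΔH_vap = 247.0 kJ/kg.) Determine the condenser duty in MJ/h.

Q_c = 1280 MJ/h

vapour 177→61.2 °C: -63.69 kJ/kg
condensation at 61.2 °C: -247 kJ/kg
liquid 61.2→17.3 °C: -42.583 kJ/kg
Δh = -63.69 + -247 + -42.583 = -353.27 kJ/kg
Q = ṁ·Δh = 60.39 kg/min × -353.27 kJ/kg = -21334 kJ/min
|Q| = 355.57 kW = 1280 MJ/h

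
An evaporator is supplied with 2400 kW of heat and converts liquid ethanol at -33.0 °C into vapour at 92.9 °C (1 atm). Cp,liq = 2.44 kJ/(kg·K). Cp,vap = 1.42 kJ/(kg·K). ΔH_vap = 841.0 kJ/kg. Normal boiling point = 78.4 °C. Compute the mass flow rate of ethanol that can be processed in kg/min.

Δh = 2.44×(78.4−-33.0) + 841.0 + 1.42×(92.9−78.4) = 1133.4 kJ/kg
Q = 2400 kW = 2400 kJ/s = 144000 kJ/min
ṁ = Q/Δh = 144000 / 1133.4 = 127.05 kg/min

ṁ = 127 kg/min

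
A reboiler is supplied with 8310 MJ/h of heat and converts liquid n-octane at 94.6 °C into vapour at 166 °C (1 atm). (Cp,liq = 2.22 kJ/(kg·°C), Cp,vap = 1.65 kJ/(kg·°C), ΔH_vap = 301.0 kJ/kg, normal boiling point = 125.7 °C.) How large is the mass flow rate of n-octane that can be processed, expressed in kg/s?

Δh = 2.22×(125.7−94.6) + 301.0 + 1.65×(166−125.7) = 436.54 kJ/kg
Q = 8310 MJ/h = 2308.3 kJ/s = 2308.3 kJ/s
ṁ = Q/Δh = 2308.3 / 436.54 = 5.2878 kg/s

ṁ = 5.29 kg/s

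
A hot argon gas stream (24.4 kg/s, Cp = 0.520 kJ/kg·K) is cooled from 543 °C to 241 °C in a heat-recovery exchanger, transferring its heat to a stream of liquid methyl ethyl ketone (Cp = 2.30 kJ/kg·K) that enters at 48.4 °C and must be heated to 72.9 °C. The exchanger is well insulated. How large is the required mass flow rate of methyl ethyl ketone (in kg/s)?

ṁ_c = 68.0 kg/s

Heat released by hot stream: Q = 24.4 × 0.520 × (543 − 241) = 3831.8 kJ/s
Energy balance on cold side (adiabatic exchanger): Q = ṁ_c·Cp_c·(T_c,out − T_c,in)
ṁ_c = 3831.8 / [2.30 × (72.9 − 48.4)] = 68 kg/s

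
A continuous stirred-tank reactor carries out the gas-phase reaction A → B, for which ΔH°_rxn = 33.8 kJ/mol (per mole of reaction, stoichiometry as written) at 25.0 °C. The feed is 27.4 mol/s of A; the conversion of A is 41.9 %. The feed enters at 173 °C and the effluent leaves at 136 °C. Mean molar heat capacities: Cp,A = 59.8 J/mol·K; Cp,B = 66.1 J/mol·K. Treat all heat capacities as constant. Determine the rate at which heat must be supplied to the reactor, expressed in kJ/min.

Extent of reaction ξ = 0.419 × 27.4 = 11.481 mol/s
Reaction term: ξ·ΔH°_rxn = 11.481 × 33.8 = 388.04 kJ/s
Sensible, feed 173→25 °C: -242.5 kJ/s
Outlet flows (mol/s): A 15.919, B 11.481
Sensible, products 25→136 °C: 189.9 kJ/s
Q = ΔH = 335.45 kJ/s = 335.45 kW
Heat supplied = 20127 kJ/min

Q_in = 20100 kJ/min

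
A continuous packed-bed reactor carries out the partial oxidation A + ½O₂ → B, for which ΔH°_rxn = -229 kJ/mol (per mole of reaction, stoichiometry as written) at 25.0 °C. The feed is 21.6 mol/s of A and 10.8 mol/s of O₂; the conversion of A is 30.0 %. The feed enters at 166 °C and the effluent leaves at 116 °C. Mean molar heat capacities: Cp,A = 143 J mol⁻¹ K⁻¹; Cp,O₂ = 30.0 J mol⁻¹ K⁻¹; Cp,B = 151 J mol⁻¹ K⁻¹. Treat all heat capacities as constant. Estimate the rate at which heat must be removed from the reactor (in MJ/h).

Extent of reaction ξ = 0.300 × 21.6 = 6.48 mol/s
Reaction term: ξ·ΔH°_rxn = 6.48 × -229 = -1483.9 kJ/s
Sensible, feed 166→25 °C: -481.2 kJ/s
Outlet flows (mol/s): A 15.12, O₂ 7.56, B 6.48
Sensible, products 25→116 °C: 306.44 kJ/s
Q = ΔH = -1658.7 kJ/s = -1658.7 kW
Heat removed = 5971.3 MJ/h

Q_out = 5970 MJ/h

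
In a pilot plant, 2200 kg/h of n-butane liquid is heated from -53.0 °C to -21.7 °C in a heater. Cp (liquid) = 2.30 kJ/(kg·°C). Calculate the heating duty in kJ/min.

Q = ṁ·Cp·ΔT = 2200 × 2.30 × (-21.7 − -53.0) = 158380 kJ/h
Converting: 158380 / 3600 s = 43.994 kW
Heating duty = 2639.6 kJ/min

Q = 2640 kJ/min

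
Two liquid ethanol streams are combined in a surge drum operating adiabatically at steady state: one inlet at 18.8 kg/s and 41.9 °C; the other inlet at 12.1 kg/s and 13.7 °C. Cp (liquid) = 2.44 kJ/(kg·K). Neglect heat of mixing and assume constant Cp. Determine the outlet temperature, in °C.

T_out = 30.9 °C

Energy balance with Q = 0: Σ ṁᵢCp,ᵢ(T_out − Tᵢ) = 0
T_out = Σ ṁᵢCp,ᵢTᵢ / Σ ṁᵢCp,ᵢ
      = 2326.5 / 75.396 = 30.857 °C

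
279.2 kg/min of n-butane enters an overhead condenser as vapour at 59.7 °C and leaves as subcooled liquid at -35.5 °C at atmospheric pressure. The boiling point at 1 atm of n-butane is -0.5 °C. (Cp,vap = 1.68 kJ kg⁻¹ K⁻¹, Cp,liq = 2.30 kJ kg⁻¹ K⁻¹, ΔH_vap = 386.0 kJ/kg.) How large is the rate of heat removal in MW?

vapour 59.7→-0.5 °C: -101.14 kJ/kg
condensation at -0.5 °C: -386 kJ/kg
liquid -0.5→-35.5 °C: -80.5 kJ/kg
Δh = -101.14 + -386 + -80.5 = -567.64 kJ/kg
Q = ṁ·Δh = 279.2 kg/min × -567.64 kJ/kg = -158480 kJ/min
|Q| = 2641.4 kW = 2.6414 MW

Q_c = 2.64 MW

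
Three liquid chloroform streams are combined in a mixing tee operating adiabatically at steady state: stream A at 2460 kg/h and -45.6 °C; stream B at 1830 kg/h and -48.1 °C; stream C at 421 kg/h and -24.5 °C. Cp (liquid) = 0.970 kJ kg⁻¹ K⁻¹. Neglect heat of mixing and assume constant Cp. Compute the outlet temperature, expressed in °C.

T_out = -44.7 °C

Adiabatic, steady state ⇒ Σ ṁᵢCp,ᵢ(T_out − Tᵢ) = 0
Σ ṁᵢCp,ᵢTᵢ = 2460×0.970×-45.6 + 1830×0.970×-48.1 + 421×0.970×-24.5 = -204200
Σ ṁᵢCp,ᵢ = 2460×0.970 + 1830×0.970 + 421×0.970 = 4569.7
T_out = -204200 / 4569.7 = -44.686 °C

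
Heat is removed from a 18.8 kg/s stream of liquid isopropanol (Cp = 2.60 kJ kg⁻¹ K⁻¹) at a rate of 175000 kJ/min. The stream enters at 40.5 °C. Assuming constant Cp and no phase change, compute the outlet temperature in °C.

Q = 175000 kJ/min = 2916.7 kJ/s
ΔT = Q/(ṁ·Cp) = 2916.7/(18.8×2.60) = 59.67 K
T_out = 40.5 − 59.67 = -19.17 °C

T_out = -19.2 °C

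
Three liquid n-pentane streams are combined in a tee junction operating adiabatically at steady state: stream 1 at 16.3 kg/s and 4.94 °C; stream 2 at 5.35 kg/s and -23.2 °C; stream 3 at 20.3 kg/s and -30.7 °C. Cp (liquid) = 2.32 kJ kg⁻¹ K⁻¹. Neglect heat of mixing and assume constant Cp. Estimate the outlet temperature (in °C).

T_out = -15.9 °C

No heat crosses the boundary, so H_out = H_in.
Σ ṁᵢCp,ᵢTᵢ = 16.3×2.32×4.94 + 5.35×2.32×-23.2 + 20.3×2.32×-30.7 = -1547
Σ ṁᵢCp,ᵢ = 16.3×2.32 + 5.35×2.32 + 20.3×2.32 = 97.324
T_out = -1547 / 97.324 = -15.895 °C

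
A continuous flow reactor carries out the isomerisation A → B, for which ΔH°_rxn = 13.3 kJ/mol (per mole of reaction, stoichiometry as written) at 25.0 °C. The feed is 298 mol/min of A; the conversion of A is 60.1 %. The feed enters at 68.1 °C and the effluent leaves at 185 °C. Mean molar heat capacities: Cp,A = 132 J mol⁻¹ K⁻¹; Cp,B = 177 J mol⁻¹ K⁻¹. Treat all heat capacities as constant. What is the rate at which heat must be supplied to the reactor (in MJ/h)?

Extent of reaction ξ = 0.601 × 298 = 179.1 mol/min
Reaction term: ξ·ΔH°_rxn = 179.1 × 13.3 = 2382 kJ/min
Sensible, feed 68.1→25 °C: -1695.4 kJ/min
Outlet flows (mol/min): A 118.9, B 179.1
Sensible, products 25→185 °C: 7583.3 kJ/min
Q = ΔH = 8269.9 kJ/min = 137.83 kW
Heat supplied = 496.19 MJ/h

Q_in = 496 MJ/h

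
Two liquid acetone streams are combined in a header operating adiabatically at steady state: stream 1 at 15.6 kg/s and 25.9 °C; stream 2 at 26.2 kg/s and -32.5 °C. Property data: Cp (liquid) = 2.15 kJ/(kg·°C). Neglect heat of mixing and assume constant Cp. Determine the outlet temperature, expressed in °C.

T_out = -10.7 °C

Adiabatic, steady state ⇒ Σ ṁᵢCp,ᵢ(T_out − Tᵢ) = 0
Σ ṁᵢCp,ᵢTᵢ = 15.6×2.15×25.9 + 26.2×2.15×-32.5 = -962.04
Σ ṁᵢCp,ᵢ = 15.6×2.15 + 26.2×2.15 = 89.87
T_out = -962.04 / 89.87 = -10.705 °C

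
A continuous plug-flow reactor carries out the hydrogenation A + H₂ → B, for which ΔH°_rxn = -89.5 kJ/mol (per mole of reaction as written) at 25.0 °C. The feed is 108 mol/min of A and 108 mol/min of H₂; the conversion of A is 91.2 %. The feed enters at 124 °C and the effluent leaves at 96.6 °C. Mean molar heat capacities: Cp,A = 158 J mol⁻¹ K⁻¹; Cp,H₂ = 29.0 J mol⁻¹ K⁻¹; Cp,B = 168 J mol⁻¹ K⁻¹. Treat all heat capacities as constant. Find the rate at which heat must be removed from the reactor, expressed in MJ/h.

Q_out = 570 MJ/h

Extent of reaction ξ = 0.912 × 108 = 98.496 mol/min
Reaction term: ξ·ΔH°_rxn = 98.496 × -89.5 = -8815.4 kJ/min
Sensible, feed 124→25 °C: -1999.4 kJ/min
Outlet flows (mol/min): A 9.504, H₂ 9.504, B 98.496
Sensible, products 25→96.6 °C: 1312 kJ/min
Q = ΔH = -9502.8 kJ/min = -158.38 kW
Heat removed = 570.17 MJ/h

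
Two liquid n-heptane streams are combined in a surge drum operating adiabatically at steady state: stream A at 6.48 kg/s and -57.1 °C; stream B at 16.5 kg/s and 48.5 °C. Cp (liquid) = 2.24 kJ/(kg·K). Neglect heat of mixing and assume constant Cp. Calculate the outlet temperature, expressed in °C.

Adiabatic, steady state ⇒ Σ ṁᵢCp,ᵢ(T_out − Tᵢ) = 0
Σ ṁᵢCp,ᵢTᵢ = 6.48×2.24×-57.1 + 16.5×2.24×48.5 = 963.74
Σ ṁᵢCp,ᵢ = 6.48×2.24 + 16.5×2.24 = 51.475
T_out = 963.74 / 51.475 = 18.722 °C

T_out = 18.7 °C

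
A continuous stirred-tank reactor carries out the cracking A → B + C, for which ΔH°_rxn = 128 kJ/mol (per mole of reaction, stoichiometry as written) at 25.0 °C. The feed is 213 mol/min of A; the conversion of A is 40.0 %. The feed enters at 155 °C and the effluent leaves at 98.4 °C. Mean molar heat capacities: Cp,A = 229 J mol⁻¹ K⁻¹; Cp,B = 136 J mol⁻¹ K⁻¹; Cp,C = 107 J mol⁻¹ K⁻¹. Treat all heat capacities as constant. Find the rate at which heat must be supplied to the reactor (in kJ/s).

Q_in = 137 kJ/s

Extent of reaction ξ = 0.400 × 213 = 85.2 mol/min
Reaction term: ξ·ΔH°_rxn = 85.2 × 128 = 10906 kJ/min
Sensible, feed 155→25 °C: -6341 kJ/min
Outlet flows (mol/min): A 127.8, B 85.2, C 85.2
Sensible, products 25→98.4 °C: 3667.8 kJ/min
Q = ΔH = 8232.4 kJ/min = 137.21 kW
Heat supplied = 137.21 kJ/s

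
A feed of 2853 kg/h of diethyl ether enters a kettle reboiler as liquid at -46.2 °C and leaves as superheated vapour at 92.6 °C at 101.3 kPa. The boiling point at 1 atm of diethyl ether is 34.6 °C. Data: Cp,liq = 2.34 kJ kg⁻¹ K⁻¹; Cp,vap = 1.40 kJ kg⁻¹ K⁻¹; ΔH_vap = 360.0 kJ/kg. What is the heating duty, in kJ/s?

liquid -46.2→34.6 °C: 189.07 kJ/kg
vaporisation at 34.6 °C: 360 kJ/kg
vapour 34.6→92.6 °C: 81.2 kJ/kg
Δh = 189.07 + 360 + 81.2 = 630.27 kJ/kg
Q = ṁ·Δh = 2853 kg/h × 630.27 kJ/kg = 1.7982e+06 kJ/h
|Q| = 499.49 kW

Q = 499 kJ/s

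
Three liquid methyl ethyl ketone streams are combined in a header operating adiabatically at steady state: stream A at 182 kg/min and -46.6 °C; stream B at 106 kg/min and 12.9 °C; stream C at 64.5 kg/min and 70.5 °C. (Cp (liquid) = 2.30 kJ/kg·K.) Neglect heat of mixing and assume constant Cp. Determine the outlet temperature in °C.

Energy balance with Q = 0: Σ ṁᵢCp,ᵢ(T_out − Tᵢ) = 0
T_out = Σ ṁᵢCp,ᵢTᵢ / Σ ṁᵢCp,ᵢ
      = -5903.1 / 810.75 = -7.281 °C

T_out = -7.28 °C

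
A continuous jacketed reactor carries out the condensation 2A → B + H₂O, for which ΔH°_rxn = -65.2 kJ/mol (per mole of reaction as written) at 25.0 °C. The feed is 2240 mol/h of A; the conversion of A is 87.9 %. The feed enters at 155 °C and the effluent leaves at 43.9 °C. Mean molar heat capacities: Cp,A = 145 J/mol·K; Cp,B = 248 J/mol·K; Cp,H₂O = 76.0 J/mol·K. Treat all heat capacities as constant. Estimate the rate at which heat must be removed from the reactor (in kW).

Extent of reaction ξ = 0.879 × 2240 / 2 = 984.48 mol/h
Reaction term: ξ·ΔH°_rxn = 984.48 × -65.2 = -64188 kJ/h
Sensible, feed 155→25 °C: -42224 kJ/h
Outlet flows (mol/h): A 271.04, B 984.48, H₂O 984.48
Sensible, products 25→43.9 °C: 6771.3 kJ/h
Q = ΔH = -99641 kJ/h = -27.678 kW
Heat removed = 27.678 kW

Q_out = 27.7 kW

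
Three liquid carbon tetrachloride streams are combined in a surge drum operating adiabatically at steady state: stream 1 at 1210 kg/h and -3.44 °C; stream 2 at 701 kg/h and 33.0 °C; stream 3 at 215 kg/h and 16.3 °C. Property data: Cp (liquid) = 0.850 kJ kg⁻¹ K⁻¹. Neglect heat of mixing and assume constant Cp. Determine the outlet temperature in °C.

T_out = 10.6 °C

Energy balance with Q = 0: Σ ṁᵢCp,ᵢ(T_out − Tᵢ) = 0
Σ ṁᵢCp,ᵢTᵢ = 1210×0.850×-3.44 + 701×0.850×33.0 + 215×0.850×16.3 = 19104
Σ ṁᵢCp,ᵢ = 1210×0.850 + 701×0.850 + 215×0.850 = 1807.1
T_out = 19104 / 1807.1 = 10.572 °C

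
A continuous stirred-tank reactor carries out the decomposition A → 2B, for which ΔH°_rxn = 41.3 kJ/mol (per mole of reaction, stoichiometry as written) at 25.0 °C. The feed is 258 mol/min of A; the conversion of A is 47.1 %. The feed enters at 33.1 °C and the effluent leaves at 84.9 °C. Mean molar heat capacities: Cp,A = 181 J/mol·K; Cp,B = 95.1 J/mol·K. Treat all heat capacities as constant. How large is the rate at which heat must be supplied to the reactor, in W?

Q_in = 125000 W

Extent of reaction ξ = 0.471 × 258 = 121.52 mol/min
Reaction term: ξ·ΔH°_rxn = 121.52 × 41.3 = 5018.7 kJ/min
Sensible, feed 33.1→25 °C: -378.25 kJ/min
Outlet flows (mol/min): A 136.48, B 243.04
Sensible, products 25→84.9 °C: 2864.2 kJ/min
Q = ΔH = 7504.6 kJ/min = 125.08 kW
Heat supplied = 125080 W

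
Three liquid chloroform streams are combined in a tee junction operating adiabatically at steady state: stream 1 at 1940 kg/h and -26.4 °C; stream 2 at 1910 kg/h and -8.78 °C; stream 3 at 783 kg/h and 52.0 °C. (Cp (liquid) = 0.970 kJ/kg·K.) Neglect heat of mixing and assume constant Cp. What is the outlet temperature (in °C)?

T_out = -5.89 °C

Adiabatic, steady state ⇒ Σ ṁᵢCp,ᵢ(T_out − Tᵢ) = 0
T_out = Σ ṁᵢCp,ᵢTᵢ / Σ ṁᵢCp,ᵢ
      = -26452 / 4494 = -5.886 °C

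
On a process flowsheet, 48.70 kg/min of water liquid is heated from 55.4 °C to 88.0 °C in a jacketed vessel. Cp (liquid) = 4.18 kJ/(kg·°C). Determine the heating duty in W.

Q = 111000 W

Q = ṁ·Cp·ΔT = 48.70 × 4.18 × (88.0 − 55.4) = 6636.3 kJ/min
Converting: 6636.3 / 60 s = 110.6 kW
Heating duty = 110600 W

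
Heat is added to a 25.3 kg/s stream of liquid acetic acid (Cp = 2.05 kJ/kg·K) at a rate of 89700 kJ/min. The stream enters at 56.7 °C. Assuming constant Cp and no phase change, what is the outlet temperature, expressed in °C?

T_out = 85.5 °C

Q = 89700 kJ/min = 1495 kJ/s
ΔT = Q/(ṁ·Cp) = 1495/(25.3×2.05) = 28.825 K
T_out = 56.7 + 28.825 = 85.525 °C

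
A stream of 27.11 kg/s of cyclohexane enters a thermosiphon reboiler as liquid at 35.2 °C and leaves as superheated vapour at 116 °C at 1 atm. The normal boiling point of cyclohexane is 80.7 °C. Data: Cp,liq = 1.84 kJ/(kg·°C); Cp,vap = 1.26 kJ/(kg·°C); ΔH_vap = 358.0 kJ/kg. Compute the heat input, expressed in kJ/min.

Q = 791000 kJ/min

liquid 35.2→80.7 °C: 83.72 kJ/kg
vaporisation at 80.7 °C: 358 kJ/kg
vapour 80.7→116 °C: 44.478 kJ/kg
Δh = 83.72 + 358 + 44.478 = 486.2 kJ/kg
Q = ṁ·Δh = 27.11 kg/s × 486.2 kJ/kg = 13181 kJ/s
|Q| = 13181 kW = 790850 kJ/min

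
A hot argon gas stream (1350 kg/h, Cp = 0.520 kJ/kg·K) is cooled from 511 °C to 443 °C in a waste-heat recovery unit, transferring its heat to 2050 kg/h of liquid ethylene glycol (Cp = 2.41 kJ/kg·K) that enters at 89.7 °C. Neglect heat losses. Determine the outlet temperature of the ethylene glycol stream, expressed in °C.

T_c,out = 99.4 °C

Heat released by hot stream: Q = 1350 × 0.520 × (511 − 443) = 47736 kJ/h
Energy balance on cold side (adiabatic exchanger): Q = ṁ_c·Cp_c·(T_c,out − T_c,in)
T_c,out = 89.7 + 47736/(2050 × 2.41) = 99.362 °C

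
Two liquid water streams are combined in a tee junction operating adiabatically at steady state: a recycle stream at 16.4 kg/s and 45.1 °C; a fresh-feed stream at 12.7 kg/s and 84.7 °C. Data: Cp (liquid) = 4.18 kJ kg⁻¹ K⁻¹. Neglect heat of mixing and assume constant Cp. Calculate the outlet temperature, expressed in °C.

Adiabatic, steady state ⇒ Σ ṁᵢCp,ᵢ(T_out − Tᵢ) = 0
Σ ṁᵢCp,ᵢTᵢ = 16.4×4.18×45.1 + 12.7×4.18×84.7 = 7588.1
Σ ṁᵢCp,ᵢ = 16.4×4.18 + 12.7×4.18 = 121.64
T_out = 7588.1 / 121.64 = 62.382 °C

T_out = 62.4 °C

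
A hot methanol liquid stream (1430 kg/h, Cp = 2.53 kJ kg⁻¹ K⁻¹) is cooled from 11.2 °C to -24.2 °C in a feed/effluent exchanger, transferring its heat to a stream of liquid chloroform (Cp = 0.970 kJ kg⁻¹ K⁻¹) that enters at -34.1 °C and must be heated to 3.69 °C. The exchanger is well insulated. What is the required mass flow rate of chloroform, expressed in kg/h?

ṁ_c = 3490 kg/h

Heat released by hot stream: Q = 1430 × 2.53 × (11.2 − -24.2) = 128070 kJ/h
Energy balance on cold side (adiabatic exchanger): Q = ṁ_c·Cp_c·(T_c,out − T_c,in)
ṁ_c = 128070 / [0.970 × (3.69 − -34.1)] = 3493.9 kg/h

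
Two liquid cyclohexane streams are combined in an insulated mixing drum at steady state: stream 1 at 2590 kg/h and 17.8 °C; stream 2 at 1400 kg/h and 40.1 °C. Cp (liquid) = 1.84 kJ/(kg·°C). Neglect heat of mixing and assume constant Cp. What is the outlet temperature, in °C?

No heat crosses the boundary, so H_out = H_in.
T_out = Σ ṁᵢCp,ᵢTᵢ / Σ ṁᵢCp,ᵢ
      = 188130 / 7341.6 = 25.625 °C

T_out = 25.6 °C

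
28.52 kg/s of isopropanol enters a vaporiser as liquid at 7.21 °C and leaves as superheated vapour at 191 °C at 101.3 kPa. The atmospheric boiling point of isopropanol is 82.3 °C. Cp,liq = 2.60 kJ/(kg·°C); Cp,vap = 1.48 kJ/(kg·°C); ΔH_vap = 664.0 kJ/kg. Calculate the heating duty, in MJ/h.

Q = 105000 MJ/h

liquid 7.21→82.3 °C: 195.23 kJ/kg
vaporisation at 82.3 °C: 664 kJ/kg
vapour 82.3→191 °C: 160.88 kJ/kg
Δh = 195.23 + 664 + 160.88 = 1020.1 kJ/kg
Q = ṁ·Δh = 28.52 kg/s × 1020.1 kJ/kg = 29094 kJ/s
|Q| = 29094 kW = 104740 MJ/h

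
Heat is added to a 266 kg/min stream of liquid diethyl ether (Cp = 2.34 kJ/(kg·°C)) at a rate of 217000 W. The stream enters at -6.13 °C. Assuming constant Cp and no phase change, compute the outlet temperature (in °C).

T_out = 14.8 °C

Q = 217000 W = 13020 kJ/min
ΔT = Q/(ṁ·Cp) = 13020/(266×2.34) = 20.918 K
T_out = -6.13 + 20.918 = 14.788 °C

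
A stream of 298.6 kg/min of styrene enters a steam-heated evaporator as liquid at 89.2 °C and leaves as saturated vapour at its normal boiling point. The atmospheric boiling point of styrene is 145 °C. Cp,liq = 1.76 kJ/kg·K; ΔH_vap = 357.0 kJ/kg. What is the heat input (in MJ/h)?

liquid 89.2→145 °C: 98.208 kJ/kg
vaporisation at 145 °C: 357 kJ/kg
Δh = 98.208 + 357 = 455.21 kJ/kg
Q = ṁ·Δh = 298.6 kg/min × 455.21 kJ/kg = 135930 kJ/min
|Q| = 2265.4 kW = 8155.5 MJ/h

Q = 8160 MJ/h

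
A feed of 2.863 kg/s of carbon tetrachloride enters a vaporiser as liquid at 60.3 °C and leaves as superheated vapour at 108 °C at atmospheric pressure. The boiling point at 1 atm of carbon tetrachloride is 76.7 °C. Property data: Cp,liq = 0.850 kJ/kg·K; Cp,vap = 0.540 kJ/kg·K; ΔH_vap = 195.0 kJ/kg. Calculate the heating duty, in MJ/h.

Q = 2330 MJ/h

liquid 60.3→76.7 °C: 13.94 kJ/kg
vaporisation at 76.7 °C: 195 kJ/kg
vapour 76.7→108 °C: 16.902 kJ/kg
Δh = 13.94 + 195 + 16.902 = 225.84 kJ/kg
Q = ṁ·Δh = 2.863 kg/s × 225.84 kJ/kg = 646.59 kJ/s
|Q| = 646.59 kW = 2327.7 MJ/h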